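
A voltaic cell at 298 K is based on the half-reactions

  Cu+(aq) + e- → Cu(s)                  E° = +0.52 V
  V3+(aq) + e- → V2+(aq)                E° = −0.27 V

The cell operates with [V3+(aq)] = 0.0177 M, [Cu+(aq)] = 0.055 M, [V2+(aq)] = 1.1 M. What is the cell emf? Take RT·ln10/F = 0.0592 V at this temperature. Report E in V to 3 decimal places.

+0.822 V

The Cu⁺/Cu couple has the more positive E°, so it is the cathode; V³⁺/V²⁺ is the anode.
E°cell = +0.52 − (−0.27) = +0.79 V, with n = 1 electron transferred.
For the overall reaction Cu+(aq) + V2+(aq) → Cu(s) + V3+(aq), Q = [V3+(aq)] / ([Cu+(aq)]·[V2+(aq)]) = 0.293, giving log Q = −0.534.
By the Nernst equation, E = +0.79 − (0.0592/1)·(−0.534) = +0.822 V.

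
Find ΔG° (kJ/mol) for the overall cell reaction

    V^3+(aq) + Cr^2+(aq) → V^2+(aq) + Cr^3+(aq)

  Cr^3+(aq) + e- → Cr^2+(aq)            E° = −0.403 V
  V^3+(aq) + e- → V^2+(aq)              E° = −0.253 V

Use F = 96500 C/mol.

−14.5 kJ/mol

In the reaction as written V^3+(aq) is reduced, so the V³⁺/V²⁺ couple is the cathode and Cr³⁺/Cr²⁺ is the anode.
E°cell = −0.253 − (−0.403) = +0.150 V; balancing electrons gives n = 1.
ΔG° = −nFE°cell = −(1)(96500)(+0.150) J/mol = −14.5 kJ/mol.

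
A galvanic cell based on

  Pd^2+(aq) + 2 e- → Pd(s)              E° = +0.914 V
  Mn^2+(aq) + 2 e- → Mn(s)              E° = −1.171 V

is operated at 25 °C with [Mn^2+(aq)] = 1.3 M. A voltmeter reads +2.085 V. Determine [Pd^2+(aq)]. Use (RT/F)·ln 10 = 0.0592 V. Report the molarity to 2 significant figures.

1.3 M

The Pd²⁺/Pd couple has the larger reduction potential, so it is the cathode: E°cell = +0.914 − (−1.171) = +2.085 V and n = 2.
Since E = E° − (0.0592/n)·log Q, log Q = n(E° − E)/0.0592 = 0.000.
For Pd^2+(aq) + Mn(s) → Pd(s) + Mn^2+(aq), the reaction quotient is Q = [Mn^2+(aq)] / [Pd^2+(aq)].
Substituting the known concentrations and solving, log [Pd^2+(aq)] = 0.114 and [Pd^2+(aq)] = 1.3 M.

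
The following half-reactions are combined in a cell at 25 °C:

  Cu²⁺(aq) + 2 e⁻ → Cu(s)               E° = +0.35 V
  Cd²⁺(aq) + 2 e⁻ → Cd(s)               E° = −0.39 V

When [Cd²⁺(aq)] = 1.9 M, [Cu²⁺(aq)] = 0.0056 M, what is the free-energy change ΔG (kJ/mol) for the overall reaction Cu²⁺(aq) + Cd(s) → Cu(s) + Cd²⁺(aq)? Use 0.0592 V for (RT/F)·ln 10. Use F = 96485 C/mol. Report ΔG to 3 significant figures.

The standard cell potential is +0.35 − (−0.39) = +0.74 V, with n = 2 electrons in the balanced equation.
Q = [Cd²⁺(aq)] / [Cu²⁺(aq)] = 339, so log Q = 2.531 and E = +0.74 − (0.0592/2)(2.531) = +0.6651 V.
Then ΔG = −nFE = −2 × 96485 × +0.6651 J/mol = −128 kJ/mol.

−128 kJ/mol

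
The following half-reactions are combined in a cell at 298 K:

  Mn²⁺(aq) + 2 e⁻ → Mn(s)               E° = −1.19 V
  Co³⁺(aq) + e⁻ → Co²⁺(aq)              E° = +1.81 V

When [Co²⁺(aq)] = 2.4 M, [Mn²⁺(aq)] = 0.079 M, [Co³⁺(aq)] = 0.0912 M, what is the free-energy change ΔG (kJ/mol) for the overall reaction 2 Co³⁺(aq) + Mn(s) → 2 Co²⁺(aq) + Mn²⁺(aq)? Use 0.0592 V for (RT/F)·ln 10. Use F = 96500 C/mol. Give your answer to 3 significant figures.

The standard cell potential is +1.81 − (−1.19) = +3.00 V, with n = 2 electrons in the balanced equation.
Here Q = ([Co²⁺(aq)]^2·[Mn²⁺(aq)]) / [Co³⁺(aq)]^2 = 54.7 (log Q = 1.738), giving E = +3.00 − (0.0592/2)·(1.738) = +2.9486 V.
Finally ΔG = −nFE = −(2)(96500 C/mol)(+2.9486 V) = −569 kJ/mol.

−569 kJ/mol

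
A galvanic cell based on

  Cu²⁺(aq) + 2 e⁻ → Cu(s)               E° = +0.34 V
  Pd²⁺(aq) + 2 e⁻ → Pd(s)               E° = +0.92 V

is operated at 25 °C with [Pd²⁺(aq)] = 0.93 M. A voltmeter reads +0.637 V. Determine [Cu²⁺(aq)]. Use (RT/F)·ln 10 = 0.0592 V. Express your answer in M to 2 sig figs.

The Pd²⁺/Pd couple has the larger reduction potential, so it is the cathode: E°cell = +0.92 − (+0.34) = +0.58 V and n = 2.
From the Nernst equation, log Q = n(E° − E)/0.0592 = 2·(+0.58 − (+0.637))/0.0592 = −1.926.
Balancing electrons gives Pd²⁺(aq) + Cu(s) → Pd(s) + Cu²⁺(aq); thus Q = [Cu²⁺(aq)] / [Pd²⁺(aq)].
Solving for the unknown gives log [Cu²⁺(aq)] = −1.958, so [Cu²⁺(aq)] ≈ 0.011 M.

0.011 M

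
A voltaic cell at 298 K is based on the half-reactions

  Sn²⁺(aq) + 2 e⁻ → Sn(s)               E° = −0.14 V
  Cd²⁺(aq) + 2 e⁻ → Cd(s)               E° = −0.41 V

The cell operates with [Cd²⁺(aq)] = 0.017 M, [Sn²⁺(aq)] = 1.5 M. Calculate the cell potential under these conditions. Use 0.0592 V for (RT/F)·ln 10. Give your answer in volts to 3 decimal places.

+0.328 V

Sn²⁺/Sn is reduced (cathode, E° = −0.14 V) and Cd²⁺/Cd is oxidized (anode).
The standard potential is −0.14 − (−0.41) = +0.27 V and the balanced reaction transfers n = 2 electrons.
The balanced reaction is Sn²⁺(aq) + Cd(s) → Sn(s) + Cd²⁺(aq), so Q = [Cd²⁺(aq)] / [Sn²⁺(aq)] = 0.0113 and log Q = −1.946.
By the Nernst equation, E = +0.27 − (0.0592/2)·(−1.946) = +0.328 V.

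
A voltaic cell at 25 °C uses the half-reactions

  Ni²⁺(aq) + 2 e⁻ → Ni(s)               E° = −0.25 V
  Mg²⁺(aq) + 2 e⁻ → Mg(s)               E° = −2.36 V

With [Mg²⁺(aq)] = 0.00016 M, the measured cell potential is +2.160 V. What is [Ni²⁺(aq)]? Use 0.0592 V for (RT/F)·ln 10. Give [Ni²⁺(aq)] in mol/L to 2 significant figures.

The Ni²⁺/Ni couple has the larger reduction potential, so it is the cathode: E°cell = −0.25 − (−2.36) = +2.11 V and n = 2.
From the Nernst equation, log Q = n(E° − E)/0.0592 = 2·(+2.11 − (+2.160))/0.0592 = −1.689.
For Ni²⁺(aq) + Mg(s) → Ni(s) + Mg²⁺(aq), the reaction quotient is Q = [Mg²⁺(aq)] / [Ni²⁺(aq)].
Substituting the known concentrations and solving, log [Ni²⁺(aq)] = −2.107 and [Ni²⁺(aq)] = 0.0078 M.

0.0078 M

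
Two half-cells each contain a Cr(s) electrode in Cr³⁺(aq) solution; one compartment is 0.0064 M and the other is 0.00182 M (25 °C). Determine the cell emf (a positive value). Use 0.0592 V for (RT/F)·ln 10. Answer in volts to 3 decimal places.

0.011 V

For a concentration cell E°cell = 0, since both electrodes use the same couple.
The compartment with the higher Cr³⁺(aq) concentration (0.0064 M) acts as the cathode; ions are reduced there and produced at the dilute (0.00182 M) anode.
With n = 3, Ecell = −(0.0592/3)·log([dilute]/[conc]) = −(0.0592/3)·log(0.00182/0.0064) = +0.011 V.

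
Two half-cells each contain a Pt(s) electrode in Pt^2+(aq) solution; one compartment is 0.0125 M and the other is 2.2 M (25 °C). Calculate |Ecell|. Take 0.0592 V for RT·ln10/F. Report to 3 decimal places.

For a concentration cell E°cell = 0, since both electrodes use the same couple.
The compartment with the higher Pt^2+(aq) concentration (2.2 M) acts as the cathode; ions are reduced there and produced at the dilute (0.0125 M) anode.
With n = 2, Ecell = −(0.0592/2)·log([dilute]/[conc]) = −(0.0592/2)·log(0.0125/2.2) = +0.066 V.

0.066 V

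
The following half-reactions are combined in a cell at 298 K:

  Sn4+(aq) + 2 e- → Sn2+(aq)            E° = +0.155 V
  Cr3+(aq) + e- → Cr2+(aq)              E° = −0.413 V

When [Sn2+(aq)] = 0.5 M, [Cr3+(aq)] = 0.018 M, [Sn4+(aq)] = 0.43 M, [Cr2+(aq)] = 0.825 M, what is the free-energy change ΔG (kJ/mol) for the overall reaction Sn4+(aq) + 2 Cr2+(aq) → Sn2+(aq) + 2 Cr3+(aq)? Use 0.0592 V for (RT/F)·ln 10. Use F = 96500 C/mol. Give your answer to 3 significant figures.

E°cell = +0.155 − (−0.413) = +0.568 V; the balanced reaction transfers n = 2 electrons.
Q = ([Sn2+(aq)]·[Cr3+(aq)]^2) / ([Sn4+(aq)]·[Cr2+(aq)]^2) = 0.000554, so log Q = −3.257 and E = +0.568 − (0.0592/2)(−3.257) = +0.6644 V.
ΔG = −nFE = −(2)(96500)(+0.6644) J/mol = −128 kJ/mol.

−128 kJ/mol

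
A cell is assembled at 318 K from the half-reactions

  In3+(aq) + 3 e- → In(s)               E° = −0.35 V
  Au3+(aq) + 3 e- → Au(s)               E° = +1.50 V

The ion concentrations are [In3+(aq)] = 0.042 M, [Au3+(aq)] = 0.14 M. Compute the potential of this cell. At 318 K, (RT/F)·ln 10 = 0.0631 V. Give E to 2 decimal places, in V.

+1.86 V

The Au³⁺/Au couple has the more positive E°, so it is the cathode; In³⁺/In is the anode.
E°cell = +1.50 − (−0.35) = +1.85 V, with n = 3 electrons transferred.
Balancing gives Au3+(aq) + In(s) → Au(s) + In3+(aq); hence Q = [In3+(aq)] / [Au3+(aq)] = 0.3 (log Q = −0.523).
E = E° − (0.0631/n)·log Q = +1.85 − (0.0631/3)(−0.523) = +1.86 V.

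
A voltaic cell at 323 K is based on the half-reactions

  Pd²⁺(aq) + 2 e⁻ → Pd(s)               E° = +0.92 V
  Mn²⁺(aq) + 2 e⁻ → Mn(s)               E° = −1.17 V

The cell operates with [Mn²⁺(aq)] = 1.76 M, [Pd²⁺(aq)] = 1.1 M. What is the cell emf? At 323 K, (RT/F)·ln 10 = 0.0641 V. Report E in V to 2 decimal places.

+2.08 V

The Pd²⁺/Pd couple has the more positive E°, so it is the cathode; Mn²⁺/Mn is the anode.
E°cell = E°cat − E°an = +0.92 − (−1.17) = +2.09 V; n = 2.
Balancing gives Pd²⁺(aq) + Mn(s) → Pd(s) + Mn²⁺(aq); hence Q = [Mn²⁺(aq)] / [Pd²⁺(aq)] = 1.6 (log Q = 0.204).
Applying E = E° − (RT ln10/nF)·log Q gives +2.09 − (0.0641/2)(0.204) = +2.08 V.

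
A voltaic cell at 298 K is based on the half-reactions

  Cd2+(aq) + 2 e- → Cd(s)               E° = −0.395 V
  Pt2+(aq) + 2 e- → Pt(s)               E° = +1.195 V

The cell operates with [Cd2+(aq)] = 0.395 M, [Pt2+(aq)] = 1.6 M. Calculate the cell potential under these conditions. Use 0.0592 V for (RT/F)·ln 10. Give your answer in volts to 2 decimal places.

+1.61 V

The Pt²⁺/Pt couple has the more positive E°, so it is the cathode; Cd²⁺/Cd is the anode.
E°cell = +1.195 − (−0.395) = +1.590 V, with n = 2 electrons transferred.
Balancing gives Pt2+(aq) + Cd(s) → Pt(s) + Cd2+(aq); hence Q = [Cd2+(aq)] / [Pt2+(aq)] = 0.247 (log Q = −0.608).
By the Nernst equation, E = +1.590 − (0.0592/2)·(−0.608) = +1.61 V.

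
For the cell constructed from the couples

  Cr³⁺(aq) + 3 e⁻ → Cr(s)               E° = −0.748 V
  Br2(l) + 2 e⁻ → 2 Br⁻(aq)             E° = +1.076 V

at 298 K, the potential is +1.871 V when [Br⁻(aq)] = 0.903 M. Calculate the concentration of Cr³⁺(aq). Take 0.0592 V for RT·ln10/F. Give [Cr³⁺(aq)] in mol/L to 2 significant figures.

The Br₂/Br⁻ couple has the larger reduction potential, so it is the cathode: E°cell = +1.076 − (−0.748) = +1.824 V and n = 6.
From the Nernst equation, log Q = n(E° − E)/0.0592 = 6·(+1.824 − (+1.871))/0.0592 = −4.764.
Balancing electrons gives 3 Br2(l) + 2 Cr(s) → 6 Br⁻(aq) + 2 Cr³⁺(aq); thus Q = [Br⁻(aq)]^6·[Cr³⁺(aq)]^2.
Isolating [Cr³⁺(aq)] in Q = 10^{−4.764} yields log [Cr³⁺(aq)] = −2.249, i.e. 0.0056 M.

0.0056 M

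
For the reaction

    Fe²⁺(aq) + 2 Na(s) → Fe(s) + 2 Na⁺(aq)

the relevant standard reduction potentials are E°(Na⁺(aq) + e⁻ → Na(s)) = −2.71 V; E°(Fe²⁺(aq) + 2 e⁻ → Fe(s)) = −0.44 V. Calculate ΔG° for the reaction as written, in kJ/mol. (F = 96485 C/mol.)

−438 kJ/mol

In the reaction as written Fe²⁺(aq) is reduced, so the Fe²⁺/Fe couple is the cathode and Na⁺/Na is the anode.
E°cell = −0.44 − (−2.71) = +2.27 V; balancing electrons gives n = 2.
ΔG° = −nFE°cell = −(2)(96485)(+2.27) J/mol = −438 kJ/mol.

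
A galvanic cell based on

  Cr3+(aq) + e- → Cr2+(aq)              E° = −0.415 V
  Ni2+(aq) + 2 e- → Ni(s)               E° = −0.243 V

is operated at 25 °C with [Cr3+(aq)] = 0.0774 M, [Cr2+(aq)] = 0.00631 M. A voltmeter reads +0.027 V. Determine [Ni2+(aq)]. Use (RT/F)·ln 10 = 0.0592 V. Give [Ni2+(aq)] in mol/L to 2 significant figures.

Ni²⁺/Ni is the cathode (higher E°); E°cell = −0.243 − (−0.415) = +0.172 V with n = 2.
Rearranging E = E° − (0.0592/n)·log Q gives log Q = 2(+0.172 − (+0.027))/0.0592 = 4.899.
The balanced reaction is Ni2+(aq) + 2 Cr2+(aq) → Ni(s) + 2 Cr3+(aq), so Q = [Cr3+(aq)]^2 / ([Ni2+(aq)]·[Cr2+(aq)]^2).
Isolating [Ni2+(aq)] in Q = 10^{4.899} yields log [Ni2+(aq)] = −2.722, i.e. 0.0019 M.

0.0019 M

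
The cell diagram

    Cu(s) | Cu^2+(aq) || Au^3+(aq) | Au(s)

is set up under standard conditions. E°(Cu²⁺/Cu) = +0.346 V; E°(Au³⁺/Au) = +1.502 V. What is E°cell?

By convention the left-hand electrode in cell notation is the anode (oxidation) and the right-hand electrode is the cathode (reduction).
E°cell = E°(right) − E°(left) = +1.502 − (+0.346) = +1.156 V.

+1.156 V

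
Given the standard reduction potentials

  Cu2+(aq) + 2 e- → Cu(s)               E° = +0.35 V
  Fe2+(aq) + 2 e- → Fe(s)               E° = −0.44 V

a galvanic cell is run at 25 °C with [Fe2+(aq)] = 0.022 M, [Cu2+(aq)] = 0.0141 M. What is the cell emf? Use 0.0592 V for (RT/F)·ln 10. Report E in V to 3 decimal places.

+0.784 V

Since E°(Cu²⁺/Cu) > E°(Fe²⁺/Fe), Cu²⁺/Cu serves as the cathode.
The standard potential is +0.35 − (−0.44) = +0.79 V and the balanced reaction transfers n = 2 electrons.
For the overall reaction Cu2+(aq) + Fe(s) → Cu(s) + Fe2+(aq), Q = [Fe2+(aq)] / [Cu2+(aq)] = 1.56, giving log Q = 0.193.
E = E° − (0.0592/n)·log Q = +0.79 − (0.0592/2)(0.193) = +0.784 V.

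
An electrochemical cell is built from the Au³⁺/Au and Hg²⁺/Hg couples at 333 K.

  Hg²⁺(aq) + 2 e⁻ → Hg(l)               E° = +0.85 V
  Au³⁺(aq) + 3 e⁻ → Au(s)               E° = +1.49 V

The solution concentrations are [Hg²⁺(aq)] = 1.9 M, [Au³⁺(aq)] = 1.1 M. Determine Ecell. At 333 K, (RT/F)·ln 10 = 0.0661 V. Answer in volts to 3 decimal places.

+0.632 V

The Au³⁺/Au couple has the more positive E°, so it is the cathode; Hg²⁺/Hg is the anode.
The standard potential is +1.49 − (+0.85) = +0.64 V and the balanced reaction transfers n = 6 electrons.
The balanced reaction is 2 Au³⁺(aq) + 3 Hg(l) → 2 Au(s) + 3 Hg²⁺(aq), so Q = [Hg²⁺(aq)]^3 / [Au³⁺(aq)]^2 = 5.67 and log Q = 0.753.
By the Nernst equation, E = +0.64 − (0.0661/6)·(0.753) = +0.632 V.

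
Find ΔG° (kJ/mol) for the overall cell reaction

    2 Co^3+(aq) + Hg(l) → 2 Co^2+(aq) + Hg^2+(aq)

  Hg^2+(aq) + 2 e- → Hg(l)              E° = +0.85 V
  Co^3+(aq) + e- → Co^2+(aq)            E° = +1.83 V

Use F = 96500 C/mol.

−189 kJ/mol

In the reaction as written Co^3+(aq) is reduced, so the Co³⁺/Co²⁺ couple is the cathode and Hg²⁺/Hg is the anode.
E°cell = +1.83 − (+0.85) = +0.98 V; balancing electrons gives n = 2.
ΔG° = −nFE°cell = −(2)(96500)(+0.98) J/mol = −189 kJ/mol.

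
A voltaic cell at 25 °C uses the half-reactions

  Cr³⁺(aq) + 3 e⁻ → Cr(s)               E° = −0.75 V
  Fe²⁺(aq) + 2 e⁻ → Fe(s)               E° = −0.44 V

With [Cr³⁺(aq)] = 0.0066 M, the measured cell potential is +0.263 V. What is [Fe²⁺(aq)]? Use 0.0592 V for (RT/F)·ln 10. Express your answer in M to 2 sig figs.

0.00091 M

The Fe²⁺/Fe couple has the larger reduction potential, so it is the cathode: E°cell = −0.44 − (−0.75) = +0.31 V and n = 6.
Rearranging E = E° − (0.0592/n)·log Q gives log Q = 6(+0.31 − (+0.263))/0.0592 = 4.764.
Balancing electrons gives 3 Fe²⁺(aq) + 2 Cr(s) → 3 Fe(s) + 2 Cr³⁺(aq); thus Q = [Cr³⁺(aq)]^2 / [Fe²⁺(aq)]^3.
Substituting the known concentrations and solving, log [Fe²⁺(aq)] = −3.042 and [Fe²⁺(aq)] = 0.00091 M.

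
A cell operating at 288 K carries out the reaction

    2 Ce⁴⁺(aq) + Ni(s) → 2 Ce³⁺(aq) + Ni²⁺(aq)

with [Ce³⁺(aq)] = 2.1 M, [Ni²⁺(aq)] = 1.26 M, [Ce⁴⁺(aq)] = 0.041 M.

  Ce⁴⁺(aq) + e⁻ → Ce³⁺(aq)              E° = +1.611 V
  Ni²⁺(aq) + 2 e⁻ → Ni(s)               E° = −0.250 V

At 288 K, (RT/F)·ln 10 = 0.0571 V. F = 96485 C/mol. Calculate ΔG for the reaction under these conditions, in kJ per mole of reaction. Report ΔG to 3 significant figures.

E°cell = +1.611 − (−0.250) = +1.861 V; the balanced reaction transfers n = 2 electrons.
Here Q = ([Ce³⁺(aq)]^2·[Ni²⁺(aq)]) / [Ce⁴⁺(aq)]^2 = 3.31×10^3 (log Q = 3.519), giving E = +1.861 − (0.0571/2)·(3.519) = +1.7605 V.
ΔG = −nFE = −(2)(96485)(+1.7605) J/mol = −340 kJ/mol.

−340 kJ/mol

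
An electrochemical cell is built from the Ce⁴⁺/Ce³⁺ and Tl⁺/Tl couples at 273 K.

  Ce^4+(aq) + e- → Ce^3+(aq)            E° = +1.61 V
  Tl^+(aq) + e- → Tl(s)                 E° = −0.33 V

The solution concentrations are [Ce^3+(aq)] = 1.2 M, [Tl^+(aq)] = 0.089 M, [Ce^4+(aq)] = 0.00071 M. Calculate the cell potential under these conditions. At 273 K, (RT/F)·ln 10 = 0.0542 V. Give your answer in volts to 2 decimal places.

+1.82 V

Ce⁴⁺/Ce³⁺ is reduced (cathode, E° = +1.61 V) and Tl⁺/Tl is oxidized (anode).
E°cell = +1.61 − (−0.33) = +1.94 V, with n = 1 electron transferred.
The balanced reaction is Ce^4+(aq) + Tl(s) → Ce^3+(aq) + Tl^+(aq), so Q = ([Ce^3+(aq)]·[Tl^+(aq)]) / [Ce^4+(aq)] = 150 and log Q = 2.177.
By the Nernst equation, E = +1.94 − (0.0542/1)·(2.177) = +1.82 V.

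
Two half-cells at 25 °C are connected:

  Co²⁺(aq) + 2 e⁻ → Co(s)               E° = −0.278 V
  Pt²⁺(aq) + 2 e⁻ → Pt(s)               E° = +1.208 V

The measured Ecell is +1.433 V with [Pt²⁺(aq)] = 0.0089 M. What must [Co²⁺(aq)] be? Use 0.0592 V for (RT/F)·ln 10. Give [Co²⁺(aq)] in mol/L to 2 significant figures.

Pt²⁺/Pt is the cathode (higher E°); E°cell = +1.208 − (−0.278) = +1.486 V with n = 2.
From the Nernst equation, log Q = n(E° − E)/0.0592 = 2·(+1.486 − (+1.433))/0.0592 = 1.791.
The balanced reaction is Pt²⁺(aq) + Co(s) → Pt(s) + Co²⁺(aq), so Q = [Co²⁺(aq)] / [Pt²⁺(aq)].
Isolating [Co²⁺(aq)] in Q = 10^{1.791} yields log [Co²⁺(aq)] = −0.260, i.e. 0.55 M.

0.55 M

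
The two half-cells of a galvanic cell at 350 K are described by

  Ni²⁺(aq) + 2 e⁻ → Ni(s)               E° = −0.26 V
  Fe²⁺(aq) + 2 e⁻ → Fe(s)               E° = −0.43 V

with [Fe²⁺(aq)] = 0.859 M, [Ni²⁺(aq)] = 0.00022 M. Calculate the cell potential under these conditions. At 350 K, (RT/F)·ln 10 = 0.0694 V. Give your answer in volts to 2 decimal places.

Since E°(Ni²⁺/Ni) > E°(Fe²⁺/Fe), Ni²⁺/Ni serves as the cathode.
E°cell = E°cat − E°an = −0.26 − (−0.43) = +0.17 V; n = 2.
The balanced reaction is Ni²⁺(aq) + Fe(s) → Ni(s) + Fe²⁺(aq), so Q = [Fe²⁺(aq)] / [Ni²⁺(aq)] = 3.9×10^3 and log Q = 3.592.
By the Nernst equation, E = +0.17 − (0.0694/2)·(3.592) = +0.05 V.

+0.05 V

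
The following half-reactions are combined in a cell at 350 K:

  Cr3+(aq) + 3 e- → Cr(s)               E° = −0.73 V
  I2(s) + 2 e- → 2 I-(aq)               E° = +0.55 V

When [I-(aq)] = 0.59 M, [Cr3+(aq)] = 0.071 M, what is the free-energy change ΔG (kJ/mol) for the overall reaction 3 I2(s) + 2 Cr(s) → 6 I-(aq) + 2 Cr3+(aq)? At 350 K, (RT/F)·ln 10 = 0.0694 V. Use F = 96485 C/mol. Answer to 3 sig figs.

With I₂/I⁻ reduced at the cathode, E°cell = +0.55 − (−0.73) = +1.28 V and n = 6.
The reaction quotient is [I-(aq)]^6·[Cr3+(aq)]^2 = 0.000213; by Nernst, E = +1.28 − (0.0694/6)(−3.672) = +1.3225 V.
ΔG = −nFE = −(6)(96485)(+1.3225) J/mol = −766 kJ/mol.

−766 kJ/mol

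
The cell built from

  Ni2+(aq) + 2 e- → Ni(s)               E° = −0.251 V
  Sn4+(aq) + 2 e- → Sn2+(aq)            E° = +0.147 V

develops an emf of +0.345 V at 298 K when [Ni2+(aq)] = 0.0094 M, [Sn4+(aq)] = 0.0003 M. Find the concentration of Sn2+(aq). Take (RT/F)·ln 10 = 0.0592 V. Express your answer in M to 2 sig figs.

Sn⁴⁺/Sn²⁺ is the cathode (higher E°); E°cell = +0.147 − (−0.251) = +0.398 V with n = 2.
Since E = E° − (0.0592/n)·log Q, log Q = n(E° − E)/0.0592 = 1.791.
For Sn4+(aq) + Ni(s) → Sn2+(aq) + Ni2+(aq), the reaction quotient is Q = ([Sn2+(aq)]·[Ni2+(aq)]) / [Sn4+(aq)].
Solving for the unknown gives log [Sn2+(aq)] = 0.295, so [Sn2+(aq)] ≈ 2.0 M.

2.0 M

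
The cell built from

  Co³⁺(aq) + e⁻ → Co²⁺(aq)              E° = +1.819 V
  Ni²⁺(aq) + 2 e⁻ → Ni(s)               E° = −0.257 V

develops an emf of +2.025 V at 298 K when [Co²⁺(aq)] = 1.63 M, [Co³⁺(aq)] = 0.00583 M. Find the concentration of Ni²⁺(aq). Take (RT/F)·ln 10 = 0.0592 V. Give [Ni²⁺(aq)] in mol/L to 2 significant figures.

The Co³⁺/Co²⁺ couple has the larger reduction potential, so it is the cathode: E°cell = +1.819 − (−0.257) = +2.076 V and n = 2.
From the Nernst equation, log Q = n(E° − E)/0.0592 = 2·(+2.076 − (+2.025))/0.0592 = 1.723.
Balancing electrons gives 2 Co³⁺(aq) + Ni(s) → 2 Co²⁺(aq) + Ni²⁺(aq); thus Q = ([Co²⁺(aq)]^2·[Ni²⁺(aq)]) / [Co³⁺(aq)]^2.
Solving for the unknown gives log [Ni²⁺(aq)] = −3.170, so [Ni²⁺(aq)] ≈ 0.00068 M.

0.00068 M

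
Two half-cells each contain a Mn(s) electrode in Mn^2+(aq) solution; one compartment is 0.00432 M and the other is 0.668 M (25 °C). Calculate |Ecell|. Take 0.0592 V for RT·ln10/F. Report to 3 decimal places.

0.065 V

For a concentration cell E°cell = 0, since both electrodes use the same couple.
The compartment with the higher Mn^2+(aq) concentration (0.668 M) acts as the cathode; ions are reduced there and produced at the dilute (0.00432 M) anode.
With n = 2, Ecell = −(0.0592/2)·log([dilute]/[conc]) = −(0.0592/2)·log(0.00432/0.668) = +0.065 V.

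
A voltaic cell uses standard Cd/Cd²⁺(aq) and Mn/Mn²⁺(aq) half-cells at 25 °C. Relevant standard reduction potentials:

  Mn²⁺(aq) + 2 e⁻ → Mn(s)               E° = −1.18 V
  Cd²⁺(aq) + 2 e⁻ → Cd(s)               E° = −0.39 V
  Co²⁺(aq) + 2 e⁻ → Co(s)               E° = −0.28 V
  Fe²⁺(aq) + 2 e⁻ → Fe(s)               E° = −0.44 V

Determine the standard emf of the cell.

Of the two couples in this cell, the one with the more positive reduction potential is reduced at the cathode: here that is Cd²⁺/Cd (−0.39 V); Mn²⁺/Mn (−1.18 V) is the anode.
E°cell = E°(cathode) − E°(anode) = −0.39 − (−1.18) = +0.79 V.

+0.79 V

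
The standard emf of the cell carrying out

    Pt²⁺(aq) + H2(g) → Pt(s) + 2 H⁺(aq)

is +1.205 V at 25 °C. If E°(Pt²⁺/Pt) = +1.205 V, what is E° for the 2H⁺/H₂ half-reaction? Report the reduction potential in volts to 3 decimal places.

In the reaction as written the Pt²⁺/Pt couple is reduced (cathode) and 2H⁺/H₂ is oxidized (anode), so E°cell = E°(Pt²⁺/Pt) − E°(2H⁺/H₂).
E°(2H⁺/H₂) = E°(cathode) − E°cell = +1.205 − (+1.205) = +0.000 V.

+0.000 V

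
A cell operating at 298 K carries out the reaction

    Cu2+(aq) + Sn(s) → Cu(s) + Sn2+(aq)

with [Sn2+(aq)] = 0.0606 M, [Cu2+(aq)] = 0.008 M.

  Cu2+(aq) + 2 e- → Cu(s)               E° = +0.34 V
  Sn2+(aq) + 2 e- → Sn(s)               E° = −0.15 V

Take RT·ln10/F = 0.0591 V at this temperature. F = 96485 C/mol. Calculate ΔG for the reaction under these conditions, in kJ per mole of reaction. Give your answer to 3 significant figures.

With Cu²⁺/Cu reduced at the cathode, E°cell = +0.34 − (−0.15) = +0.49 V and n = 2.
Here Q = [Sn2+(aq)] / [Cu2+(aq)] = 7.58 (log Q = 0.879), giving E = +0.49 − (0.0591/2)·(0.879) = +0.4640 V.
Finally ΔG = −nFE = −(2)(96485 C/mol)(+0.4640 V) = −89.5 kJ/mol.

−89.5 kJ/mol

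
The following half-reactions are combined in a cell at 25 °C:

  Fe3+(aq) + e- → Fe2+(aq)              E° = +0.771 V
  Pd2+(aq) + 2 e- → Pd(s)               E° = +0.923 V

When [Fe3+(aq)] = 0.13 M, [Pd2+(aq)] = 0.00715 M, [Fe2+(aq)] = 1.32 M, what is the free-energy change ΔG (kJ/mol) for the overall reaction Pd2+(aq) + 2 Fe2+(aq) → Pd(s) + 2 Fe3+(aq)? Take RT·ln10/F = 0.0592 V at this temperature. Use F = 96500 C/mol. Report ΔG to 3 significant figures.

−28.6 kJ/mol

The standard cell potential is +0.923 − (+0.771) = +0.152 V, with n = 2 electrons in the balanced equation.
Q = [Fe3+(aq)]^2 / ([Pd2+(aq)]·[Fe2+(aq)]^2) = 1.36, so log Q = 0.132 and E = +0.152 − (0.0592/2)(0.132) = +0.1481 V.
Then ΔG = −nFE = −2 × 96500 × +0.1481 J/mol = −28.6 kJ/mol.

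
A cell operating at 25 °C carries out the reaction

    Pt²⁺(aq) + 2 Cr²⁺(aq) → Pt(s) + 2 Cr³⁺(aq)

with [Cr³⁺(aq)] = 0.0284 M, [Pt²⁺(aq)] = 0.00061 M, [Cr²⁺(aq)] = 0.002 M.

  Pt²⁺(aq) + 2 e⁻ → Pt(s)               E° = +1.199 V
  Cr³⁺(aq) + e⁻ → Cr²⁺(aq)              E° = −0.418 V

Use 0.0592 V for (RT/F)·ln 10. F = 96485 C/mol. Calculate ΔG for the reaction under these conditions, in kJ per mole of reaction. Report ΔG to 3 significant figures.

With Pt²⁺/Pt reduced at the cathode, E°cell = +1.199 − (−0.418) = +1.617 V and n = 2.
Here Q = [Cr³⁺(aq)]^2 / ([Pt²⁺(aq)]·[Cr²⁺(aq)]^2) = 3.31×10^5 (log Q = 5.519), giving E = +1.617 − (0.0592/2)·(5.519) = +1.4536 V.
ΔG = −nFE = −(2)(96485)(+1.4536) J/mol = −281 kJ/mol.

−281 kJ/mol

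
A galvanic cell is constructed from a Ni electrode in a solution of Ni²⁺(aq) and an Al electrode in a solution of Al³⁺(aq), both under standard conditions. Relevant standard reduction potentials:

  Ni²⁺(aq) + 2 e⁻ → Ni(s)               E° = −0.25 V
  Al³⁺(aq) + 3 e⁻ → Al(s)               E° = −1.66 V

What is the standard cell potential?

The Ni²⁺/Ni couple has the higher E°, so Ni ion is reduced (cathode) and Al is oxidized (anode).
E°cell = E°(cathode) − E°(anode) = −0.25 − (−1.66) = +1.41 V.

+1.41 V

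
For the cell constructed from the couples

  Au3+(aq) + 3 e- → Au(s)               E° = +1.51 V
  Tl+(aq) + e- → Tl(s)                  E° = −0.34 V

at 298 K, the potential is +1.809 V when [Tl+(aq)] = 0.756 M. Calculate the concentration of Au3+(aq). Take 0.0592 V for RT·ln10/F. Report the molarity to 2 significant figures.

0.0036 M

Au³⁺/Au is the cathode (higher E°); E°cell = +1.51 − (−0.34) = +1.85 V with n = 3.
Since E = E° − (0.0592/n)·log Q, log Q = n(E° − E)/0.0592 = 2.078.
For Au3+(aq) + 3 Tl(s) → Au(s) + 3 Tl+(aq), the reaction quotient is Q = [Tl+(aq)]^3 / [Au3+(aq)].
Isolating [Au3+(aq)] in Q = 10^{2.078} yields log [Au3+(aq)] = −2.442, i.e. 0.0036 M.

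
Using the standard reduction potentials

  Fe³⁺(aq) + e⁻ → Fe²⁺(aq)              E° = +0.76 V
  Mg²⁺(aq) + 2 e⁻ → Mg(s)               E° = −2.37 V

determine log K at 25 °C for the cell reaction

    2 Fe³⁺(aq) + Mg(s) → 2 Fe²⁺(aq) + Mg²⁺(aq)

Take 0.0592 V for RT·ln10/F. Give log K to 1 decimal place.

log K = 105.7

The Fe³⁺/Fe²⁺ couple is reduced (cathode); E°cell = +0.76 − (−2.37) = +3.13 V with n = 2.
At equilibrium E = 0, so log K = nE°cell / 0.0592 = (2)(+3.13) / 0.0592 = 105.7.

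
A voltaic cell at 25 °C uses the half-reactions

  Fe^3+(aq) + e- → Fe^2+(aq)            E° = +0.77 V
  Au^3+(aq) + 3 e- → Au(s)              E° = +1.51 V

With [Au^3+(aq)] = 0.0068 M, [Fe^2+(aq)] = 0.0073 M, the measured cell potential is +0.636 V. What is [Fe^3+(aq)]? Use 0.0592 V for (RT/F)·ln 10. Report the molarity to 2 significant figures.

0.079 M

The Au³⁺/Au couple has the larger reduction potential, so it is the cathode: E°cell = +1.51 − (+0.77) = +0.74 V and n = 3.
From the Nernst equation, log Q = n(E° − E)/0.0592 = 3·(+0.74 − (+0.636))/0.0592 = 5.270.
Balancing electrons gives Au^3+(aq) + 3 Fe^2+(aq) → Au(s) + 3 Fe^3+(aq); thus Q = [Fe^3+(aq)]^3 / ([Au^3+(aq)]·[Fe^2+(aq)]^3).
Substituting the known concentrations and solving, log [Fe^3+(aq)] = −1.103 and [Fe^3+(aq)] = 0.079 M.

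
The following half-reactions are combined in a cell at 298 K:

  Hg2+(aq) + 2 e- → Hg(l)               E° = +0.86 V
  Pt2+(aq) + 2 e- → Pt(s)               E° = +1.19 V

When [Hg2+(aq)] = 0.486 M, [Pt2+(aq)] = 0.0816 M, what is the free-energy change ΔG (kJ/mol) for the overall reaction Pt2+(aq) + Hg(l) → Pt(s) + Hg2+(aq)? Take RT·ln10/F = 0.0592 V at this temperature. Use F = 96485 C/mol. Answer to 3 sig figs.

The standard cell potential is +1.19 − (+0.86) = +0.33 V, with n = 2 electrons in the balanced equation.
Here Q = [Hg2+(aq)] / [Pt2+(aq)] = 5.96 (log Q = 0.775), giving E = +0.33 − (0.0592/2)·(0.775) = +0.3071 V.
Finally ΔG = −nFE = −(2)(96485 C/mol)(+0.3071 V) = −59.3 kJ/mol.

−59.3 kJ/mol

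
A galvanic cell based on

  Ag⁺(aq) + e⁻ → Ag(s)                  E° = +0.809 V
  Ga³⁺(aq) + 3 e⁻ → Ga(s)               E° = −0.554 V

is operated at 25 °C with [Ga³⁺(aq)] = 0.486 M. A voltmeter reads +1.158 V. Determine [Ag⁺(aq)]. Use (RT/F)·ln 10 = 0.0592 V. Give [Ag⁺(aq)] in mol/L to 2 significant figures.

Ag⁺/Ag is the cathode (higher E°); E°cell = +0.809 − (−0.554) = +1.363 V with n = 3.
Rearranging E = E° − (0.0592/n)·log Q gives log Q = 3(+1.363 − (+1.158))/0.0592 = 10.389.
Balancing electrons gives 3 Ag⁺(aq) + Ga(s) → 3 Ag(s) + Ga³⁺(aq); thus Q = [Ga³⁺(aq)] / [Ag⁺(aq)]^3.
Isolating [Ag⁺(aq)] in Q = 10^{10.389} yields log [Ag⁺(aq)] = −3.567, i.e. 0.00027 M.

0.00027 M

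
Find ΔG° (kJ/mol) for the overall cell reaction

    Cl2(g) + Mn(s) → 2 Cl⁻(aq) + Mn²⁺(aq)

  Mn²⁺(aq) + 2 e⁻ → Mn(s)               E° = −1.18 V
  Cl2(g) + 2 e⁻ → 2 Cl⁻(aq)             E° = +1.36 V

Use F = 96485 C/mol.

−490 kJ/mol

In the reaction as written Cl2(g) is reduced, so the Cl₂/Cl⁻ couple is the cathode and Mn²⁺/Mn is the anode.
E°cell = +1.36 − (−1.18) = +2.54 V; balancing electrons gives n = 2.
ΔG° = −nFE°cell = −(2)(96485)(+2.54) J/mol = −490 kJ/mol.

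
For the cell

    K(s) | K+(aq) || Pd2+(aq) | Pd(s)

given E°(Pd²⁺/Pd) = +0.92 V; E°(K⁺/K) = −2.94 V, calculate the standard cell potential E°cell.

By convention the left-hand electrode in cell notation is the anode (oxidation) and the right-hand electrode is the cathode (reduction).
E°cell = E°(right) − E°(left) = +0.92 − (−2.94) = +3.86 V.

+3.86 V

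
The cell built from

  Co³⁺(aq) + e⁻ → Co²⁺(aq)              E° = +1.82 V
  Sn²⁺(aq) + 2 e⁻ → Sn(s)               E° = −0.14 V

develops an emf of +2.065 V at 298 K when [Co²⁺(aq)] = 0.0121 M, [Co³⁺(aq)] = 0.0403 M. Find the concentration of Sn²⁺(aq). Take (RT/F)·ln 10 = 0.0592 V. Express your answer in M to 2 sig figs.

With Co³⁺/Co²⁺ at the cathode and Sn²⁺/Sn at the anode, E°cell = +1.82 − (−0.14) = +1.96 V (n = 2).
From the Nernst equation, log Q = n(E° − E)/0.0592 = 2·(+1.96 − (+2.065))/0.0592 = −3.547.
Balancing electrons gives 2 Co³⁺(aq) + Sn(s) → 2 Co²⁺(aq) + Sn²⁺(aq); thus Q = ([Co²⁺(aq)]^2·[Sn²⁺(aq)]) / [Co³⁺(aq)]^2.
Substituting the known concentrations and solving, log [Sn²⁺(aq)] = −2.502 and [Sn²⁺(aq)] = 0.0031 M.

0.0031 M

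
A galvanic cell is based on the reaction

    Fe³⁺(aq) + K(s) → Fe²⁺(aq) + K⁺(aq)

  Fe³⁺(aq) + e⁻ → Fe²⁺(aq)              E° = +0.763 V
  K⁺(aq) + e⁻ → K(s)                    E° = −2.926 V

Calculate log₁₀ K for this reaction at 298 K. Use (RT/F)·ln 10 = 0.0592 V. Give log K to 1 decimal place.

The Fe³⁺/Fe²⁺ couple is reduced (cathode); E°cell = +0.763 − (−2.926) = +3.689 V with n = 1.
At equilibrium E = 0, so log K = nE°cell / 0.0592 = (1)(+3.689) / 0.0592 = 62.3.

log K = 62.3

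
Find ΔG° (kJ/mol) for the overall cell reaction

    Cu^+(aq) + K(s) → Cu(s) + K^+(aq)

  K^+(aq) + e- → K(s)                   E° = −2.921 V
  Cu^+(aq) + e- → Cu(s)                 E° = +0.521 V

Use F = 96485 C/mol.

In the reaction as written Cu^+(aq) is reduced, so the Cu⁺/Cu couple is the cathode and K⁺/K is the anode.
E°cell = +0.521 − (−2.921) = +3.442 V; balancing electrons gives n = 1.
ΔG° = −nFE°cell = −(1)(96485)(+3.442) J/mol = −332 kJ/mol.

−332 kJ/mol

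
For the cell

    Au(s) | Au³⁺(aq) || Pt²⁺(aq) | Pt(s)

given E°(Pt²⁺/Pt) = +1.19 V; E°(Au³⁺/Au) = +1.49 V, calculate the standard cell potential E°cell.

−0.30 V

By convention the left-hand electrode in cell notation is the anode (oxidation) and the right-hand electrode is the cathode (reduction).
E°cell = E°(right) − E°(left) = +1.19 − (+1.49) = −0.30 V.
The negative sign shows that, as written, the cell would require an external voltage to drive the reaction.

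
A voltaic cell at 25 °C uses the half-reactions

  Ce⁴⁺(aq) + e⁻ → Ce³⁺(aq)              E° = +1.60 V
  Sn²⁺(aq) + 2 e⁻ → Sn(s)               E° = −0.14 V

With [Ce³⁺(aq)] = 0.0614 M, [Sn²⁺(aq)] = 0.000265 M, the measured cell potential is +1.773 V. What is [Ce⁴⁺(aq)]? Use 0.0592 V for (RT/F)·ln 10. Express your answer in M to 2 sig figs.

The Ce⁴⁺/Ce³⁺ couple has the larger reduction potential, so it is the cathode: E°cell = +1.60 − (−0.14) = +1.74 V and n = 2.
Rearranging E = E° − (0.0592/n)·log Q gives log Q = 2(+1.74 − (+1.773))/0.0592 = −1.115.
For 2 Ce⁴⁺(aq) + Sn(s) → 2 Ce³⁺(aq) + Sn²⁺(aq), the reaction quotient is Q = ([Ce³⁺(aq)]^2·[Sn²⁺(aq)]) / [Ce⁴⁺(aq)]^2.
Solving for the unknown gives log [Ce⁴⁺(aq)] = −2.443, so [Ce⁴⁺(aq)] ≈ 0.0036 M.

0.0036 M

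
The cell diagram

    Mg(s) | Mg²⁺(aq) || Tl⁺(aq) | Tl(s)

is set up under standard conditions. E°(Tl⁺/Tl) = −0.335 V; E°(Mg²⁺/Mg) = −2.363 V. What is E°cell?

By convention the left-hand electrode in cell notation is the anode (oxidation) and the right-hand electrode is the cathode (reduction).
E°cell = E°(right) − E°(left) = −0.335 − (−2.363) = +2.028 V.

+2.028 V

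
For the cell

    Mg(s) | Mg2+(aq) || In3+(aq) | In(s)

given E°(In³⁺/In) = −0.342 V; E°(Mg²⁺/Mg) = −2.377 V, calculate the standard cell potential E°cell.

By convention the left-hand electrode in cell notation is the anode (oxidation) and the right-hand electrode is the cathode (reduction).
E°cell = E°(right) − E°(left) = −0.342 − (−2.377) = +2.035 V.

+2.035 V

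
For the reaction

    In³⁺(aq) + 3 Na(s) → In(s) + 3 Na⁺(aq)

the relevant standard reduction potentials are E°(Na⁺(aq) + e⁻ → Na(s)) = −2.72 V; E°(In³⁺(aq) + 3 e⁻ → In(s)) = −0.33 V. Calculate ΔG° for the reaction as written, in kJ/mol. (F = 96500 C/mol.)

In the reaction as written In³⁺(aq) is reduced, so the In³⁺/In couple is the cathode and Na⁺/Na is the anode.
E°cell = −0.33 − (−2.72) = +2.39 V; balancing electrons gives n = 3.
ΔG° = −nFE°cell = −(3)(96500)(+2.39) J/mol = −692 kJ/mol.

−692 kJ/mol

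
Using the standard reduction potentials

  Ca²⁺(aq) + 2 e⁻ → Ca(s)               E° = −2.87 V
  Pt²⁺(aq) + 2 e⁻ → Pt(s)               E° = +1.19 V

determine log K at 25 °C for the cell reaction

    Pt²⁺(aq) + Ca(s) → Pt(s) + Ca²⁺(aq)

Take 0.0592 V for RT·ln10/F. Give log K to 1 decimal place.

log K = 137.2

The Pt²⁺/Pt couple is reduced (cathode); E°cell = +1.19 − (−2.87) = +4.06 V with n = 2.
At equilibrium E = 0, so log K = nE°cell / 0.0592 = (2)(+4.06) / 0.0592 = 137.2.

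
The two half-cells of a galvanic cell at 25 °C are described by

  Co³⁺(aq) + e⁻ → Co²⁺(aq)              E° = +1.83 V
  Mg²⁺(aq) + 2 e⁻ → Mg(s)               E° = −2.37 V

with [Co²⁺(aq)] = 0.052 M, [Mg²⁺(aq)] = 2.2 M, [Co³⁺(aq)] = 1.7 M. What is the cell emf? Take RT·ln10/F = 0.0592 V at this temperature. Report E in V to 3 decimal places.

+4.280 V

Co³⁺/Co²⁺ is reduced (cathode, E° = +1.83 V) and Mg²⁺/Mg is oxidized (anode).
E°cell = +1.83 − (−2.37) = +4.20 V, with n = 2 electrons transferred.
Balancing gives 2 Co³⁺(aq) + Mg(s) → 2 Co²⁺(aq) + Mg²⁺(aq); hence Q = ([Co²⁺(aq)]^2·[Mg²⁺(aq)]) / [Co³⁺(aq)]^2 = 0.00206 (log Q = −2.686).
By the Nernst equation, E = +4.20 − (0.0592/2)·(−2.686) = +4.280 V.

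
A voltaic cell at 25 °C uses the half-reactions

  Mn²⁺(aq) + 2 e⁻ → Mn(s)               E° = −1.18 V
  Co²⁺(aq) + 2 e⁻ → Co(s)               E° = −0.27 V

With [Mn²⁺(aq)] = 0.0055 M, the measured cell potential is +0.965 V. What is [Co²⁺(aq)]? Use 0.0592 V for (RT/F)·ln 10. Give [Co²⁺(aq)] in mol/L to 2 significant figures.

The Co²⁺/Co couple has the larger reduction potential, so it is the cathode: E°cell = −0.27 − (−1.18) = +0.91 V and n = 2.
From the Nernst equation, log Q = n(E° − E)/0.0592 = 2·(+0.91 − (+0.965))/0.0592 = −1.858.
The balanced reaction is Co²⁺(aq) + Mn(s) → Co(s) + Mn²⁺(aq), so Q = [Mn²⁺(aq)] / [Co²⁺(aq)].
Solving for the unknown gives log [Co²⁺(aq)] = −0.402, so [Co²⁺(aq)] ≈ 0.40 M.

0.40 M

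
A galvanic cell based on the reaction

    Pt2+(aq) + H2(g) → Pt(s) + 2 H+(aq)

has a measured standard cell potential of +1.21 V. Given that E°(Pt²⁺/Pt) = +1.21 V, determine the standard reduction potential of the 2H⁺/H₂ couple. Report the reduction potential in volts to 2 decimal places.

In the reaction as written the Pt²⁺/Pt couple is reduced (cathode) and 2H⁺/H₂ is oxidized (anode), so E°cell = E°(Pt²⁺/Pt) − E°(2H⁺/H₂).
E°(2H⁺/H₂) = E°(cathode) − E°cell = +1.21 − (+1.21) = +0.00 V.

+0.00 V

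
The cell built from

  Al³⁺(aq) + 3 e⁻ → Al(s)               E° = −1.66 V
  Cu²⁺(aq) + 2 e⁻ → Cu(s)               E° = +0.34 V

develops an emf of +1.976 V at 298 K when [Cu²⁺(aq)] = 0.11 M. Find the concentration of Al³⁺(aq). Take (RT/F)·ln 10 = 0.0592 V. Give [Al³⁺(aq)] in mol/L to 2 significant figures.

0.60 M

The Cu²⁺/Cu couple has the larger reduction potential, so it is the cathode: E°cell = +0.34 − (−1.66) = +2.00 V and n = 6.
Rearranging E = E° − (0.0592/n)·log Q gives log Q = 6(+2.00 − (+1.976))/0.0592 = 2.432.
The balanced reaction is 3 Cu²⁺(aq) + 2 Al(s) → 3 Cu(s) + 2 Al³⁺(aq), so Q = [Al³⁺(aq)]^2 / [Cu²⁺(aq)]^3.
Isolating [Al³⁺(aq)] in Q = 10^{2.432} yields log [Al³⁺(aq)] = −0.222, i.e. 0.60 M.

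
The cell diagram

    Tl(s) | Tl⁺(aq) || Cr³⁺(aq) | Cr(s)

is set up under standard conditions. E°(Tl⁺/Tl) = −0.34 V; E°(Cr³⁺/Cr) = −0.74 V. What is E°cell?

−0.40 V

By convention the left-hand electrode in cell notation is the anode (oxidation) and the right-hand electrode is the cathode (reduction).
E°cell = E°(right) − E°(left) = −0.74 − (−0.34) = −0.40 V.
The negative sign shows that, as written, the cell would require an external voltage to drive the reaction.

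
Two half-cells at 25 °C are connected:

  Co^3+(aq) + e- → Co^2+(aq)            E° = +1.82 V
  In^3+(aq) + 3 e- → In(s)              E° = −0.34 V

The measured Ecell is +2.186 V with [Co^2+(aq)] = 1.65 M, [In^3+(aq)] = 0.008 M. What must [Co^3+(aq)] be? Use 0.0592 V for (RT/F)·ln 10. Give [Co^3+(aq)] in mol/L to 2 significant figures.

With Co³⁺/Co²⁺ at the cathode and In³⁺/In at the anode, E°cell = +1.82 − (−0.34) = +2.16 V (n = 3).
From the Nernst equation, log Q = n(E° − E)/0.0592 = 3·(+2.16 − (+2.186))/0.0592 = −1.318.
For 3 Co^3+(aq) + In(s) → 3 Co^2+(aq) + In^3+(aq), the reaction quotient is Q = ([Co^2+(aq)]^3·[In^3+(aq)]) / [Co^3+(aq)]^3.
Solving for the unknown gives log [Co^3+(aq)] = −0.042, so [Co^3+(aq)] ≈ 0.91 M.

0.91 M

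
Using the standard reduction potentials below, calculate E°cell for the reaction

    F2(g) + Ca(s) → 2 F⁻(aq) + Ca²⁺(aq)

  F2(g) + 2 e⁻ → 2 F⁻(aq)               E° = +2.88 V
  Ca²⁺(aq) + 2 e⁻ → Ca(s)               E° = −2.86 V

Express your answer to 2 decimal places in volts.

F2(g) gains electrons, so the F₂/F⁻ couple is the cathode; the Ca²⁺/Ca couple is the anode.
E°cell = E°(cathode) − E°(anode) = +2.88 − (−2.86) = +5.74 V.

+5.74 V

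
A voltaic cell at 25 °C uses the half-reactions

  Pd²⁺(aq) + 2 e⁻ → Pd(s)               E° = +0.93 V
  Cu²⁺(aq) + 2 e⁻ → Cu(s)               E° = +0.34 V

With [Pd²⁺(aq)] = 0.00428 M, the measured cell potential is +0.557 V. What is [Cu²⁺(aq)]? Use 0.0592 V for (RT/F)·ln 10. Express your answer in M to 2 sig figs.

With Pd²⁺/Pd at the cathode and Cu²⁺/Cu at the anode, E°cell = +0.93 − (+0.34) = +0.59 V (n = 2).
Rearranging E = E° − (0.0592/n)·log Q gives log Q = 2(+0.59 − (+0.557))/0.0592 = 1.115.
The balanced reaction is Pd²⁺(aq) + Cu(s) → Pd(s) + Cu²⁺(aq), so Q = [Cu²⁺(aq)] / [Pd²⁺(aq)].
Substituting the known concentrations and solving, log [Cu²⁺(aq)] = −1.254 and [Cu²⁺(aq)] = 0.056 M.

0.056 M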